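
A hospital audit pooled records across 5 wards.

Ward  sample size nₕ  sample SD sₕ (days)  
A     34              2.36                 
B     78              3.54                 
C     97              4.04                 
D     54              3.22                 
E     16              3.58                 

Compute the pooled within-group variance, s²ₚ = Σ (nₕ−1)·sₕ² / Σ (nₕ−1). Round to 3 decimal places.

A: (34−1)·2.36² = 33·5.5696 = 183.7968
B: (78−1)·3.54² = 77·12.5316 = 964.9332
C: (97−1)·4.04² = 96·16.3216 = 1566.8736
D: (54−1)·3.22² = 53·10.3684 = 549.5252
E: (16−1)·3.58² = 15·12.8164 = 192.246
Numerator = 3457.3748; denominator = Σ(nₕ−1) = 274.
s²ₚ = 3457.3748/274 = 12.61816... → 12.618.

12.618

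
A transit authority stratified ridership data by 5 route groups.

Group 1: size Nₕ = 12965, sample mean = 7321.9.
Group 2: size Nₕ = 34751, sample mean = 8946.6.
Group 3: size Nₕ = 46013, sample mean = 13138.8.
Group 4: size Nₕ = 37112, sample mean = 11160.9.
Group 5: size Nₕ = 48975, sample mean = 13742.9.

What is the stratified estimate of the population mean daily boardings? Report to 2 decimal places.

11665.53

N = 12965 + 34751 + 46013 + 37112 + 48975 = 179816.
Overall mean = Σ (Nₕ/N)·x̄ₕ — weight by population share, not a simple average.
Σ Nₕx̄ₕ = 12965·7321.9 + 34751·8946.6 + 46013·13138.8 + 37112·11160.9 + 48975·13742.9 = 94928433.5 + 310903296.6 + 604555604.4 + 414203320.8 + 673058527.5 = 2097649182.8.
Divide by N: 2097649182.8 / 179816 = 11665.5313... → 11665.53.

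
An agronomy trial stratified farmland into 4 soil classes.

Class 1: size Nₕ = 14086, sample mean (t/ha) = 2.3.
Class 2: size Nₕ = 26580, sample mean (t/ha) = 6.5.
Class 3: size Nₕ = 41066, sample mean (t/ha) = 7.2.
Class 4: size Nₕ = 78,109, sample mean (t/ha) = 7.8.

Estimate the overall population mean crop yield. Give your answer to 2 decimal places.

6.94

N = 14086 + 26580 + 41066 + 78109 = 159841.
The stratified mean weights each stratum mean by its population share Nₕ/N.
Σ Nₕx̄ₕ = 14086·2.3 + 26580·6.5 + 41066·7.2 + 78109·7.8 = 32397.8 + 172770 + 295675.2 + 609250.2 = 1110093.2.
Divide by N: 1110093.2 / 159841 = 6.9450... → 6.94.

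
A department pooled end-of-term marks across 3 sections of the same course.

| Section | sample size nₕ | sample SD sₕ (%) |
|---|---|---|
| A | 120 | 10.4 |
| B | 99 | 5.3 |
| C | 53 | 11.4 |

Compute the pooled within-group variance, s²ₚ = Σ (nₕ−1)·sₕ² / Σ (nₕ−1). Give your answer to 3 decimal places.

Degrees of freedom: 119 + 98 + 52 = 269.
Σ(nₕ−1)sₕ² = 119·108.16 + 98·28.09 + 52·129.96 = 22381.78.
s²ₚ = 22381.78 / 269 = 83.20364... → 83.204.

83.204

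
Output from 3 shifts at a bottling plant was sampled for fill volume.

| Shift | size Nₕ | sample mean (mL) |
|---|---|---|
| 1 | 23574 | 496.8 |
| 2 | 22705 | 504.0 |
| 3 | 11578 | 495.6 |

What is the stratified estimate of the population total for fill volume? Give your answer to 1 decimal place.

Estimate total by summing Nₕ·x̄ₕ over strata.
23574·496.8 + 22705·504.0 + 11578·495.6 = 11711563.2 + 11443320 + 5738056.8 = 28892940.0.

28892940.0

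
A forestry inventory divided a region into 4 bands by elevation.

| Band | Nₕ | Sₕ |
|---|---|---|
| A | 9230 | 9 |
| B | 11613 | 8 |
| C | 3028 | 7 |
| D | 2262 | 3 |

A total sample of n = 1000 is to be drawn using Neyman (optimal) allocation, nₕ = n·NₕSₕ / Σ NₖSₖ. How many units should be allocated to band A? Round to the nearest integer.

407

A: NₕSₕ = 9230·9 = 83070
B: NₕSₕ = 11613·8 = 92904
C: NₕSₕ = 3028·7 = 21196
D: NₕSₕ = 2262·3 = 6786
Σ NₕSₕ = 203956.
n_A = 1000·83070/203956 = 407.294... → 407.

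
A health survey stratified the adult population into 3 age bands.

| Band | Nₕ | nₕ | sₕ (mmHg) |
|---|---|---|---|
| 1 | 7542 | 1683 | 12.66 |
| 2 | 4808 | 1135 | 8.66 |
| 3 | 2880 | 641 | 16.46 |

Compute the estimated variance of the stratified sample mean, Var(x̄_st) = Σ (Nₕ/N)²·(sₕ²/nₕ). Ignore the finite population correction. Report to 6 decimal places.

0.045053

N = 15230. Term for each stratum: Wₕ²sₕ²/nₕ.
Var(x̄_st) = 0.023353746 + 0.006585201 + 0.015114257 = 0.045053204 → 0.045053.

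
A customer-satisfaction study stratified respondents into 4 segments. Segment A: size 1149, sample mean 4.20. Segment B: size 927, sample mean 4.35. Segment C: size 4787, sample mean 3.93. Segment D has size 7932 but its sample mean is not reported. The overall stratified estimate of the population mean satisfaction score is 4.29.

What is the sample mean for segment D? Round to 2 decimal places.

N = 1149 + 927 + 4787 + 7932 = 14795.
Overall total = μ·N = 4.29·14795 = 63470.55.
Subtract the known strata: 1149·4.20 + 927·4.35 + 4787·3.93 = 27671.16.
Remaining total for segment D: 63470.55 − 27671.16 = 35799.39.
Divide by its size: 35799.39 / 7932 = 4.5133... → 4.51.

4.51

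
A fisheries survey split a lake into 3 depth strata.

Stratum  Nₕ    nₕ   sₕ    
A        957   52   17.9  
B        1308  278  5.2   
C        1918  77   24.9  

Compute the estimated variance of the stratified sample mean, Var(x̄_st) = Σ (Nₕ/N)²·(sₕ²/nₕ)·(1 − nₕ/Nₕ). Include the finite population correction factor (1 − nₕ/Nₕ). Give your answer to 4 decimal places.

1.9374

N = 4183; Wₕ = Nₕ/N.
stratum A: (957/4183)²·17.9²/52·(1 − 52/957) = 0.3049913
stratum B: (1308/4183)²·5.2²/278·(1 − 278/1308) = 0.0074891
stratum C: (1918/4183)²·24.9²/77·(1 − 77/1918) = 1.6249299
Sum = 1.9374104 → 1.9374.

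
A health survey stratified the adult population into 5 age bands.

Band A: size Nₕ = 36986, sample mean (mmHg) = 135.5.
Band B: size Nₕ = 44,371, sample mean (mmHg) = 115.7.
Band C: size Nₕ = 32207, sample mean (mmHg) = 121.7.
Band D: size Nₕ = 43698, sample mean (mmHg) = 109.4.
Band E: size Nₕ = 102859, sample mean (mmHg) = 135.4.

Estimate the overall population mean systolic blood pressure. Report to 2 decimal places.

N = 260121; weights Wₕ = Nₕ/N = (0.1422, 0.1706, 0.1238, 0.1680, 0.3954).
x̄_st = Σ Wₕ·x̄ₕ = 0.1422·135.5 + 0.1706·115.7 + 0.1238·121.7 + 0.1680·109.4 + 0.3954·135.4 ≈ 125.9898...
→ 125.99.

125.99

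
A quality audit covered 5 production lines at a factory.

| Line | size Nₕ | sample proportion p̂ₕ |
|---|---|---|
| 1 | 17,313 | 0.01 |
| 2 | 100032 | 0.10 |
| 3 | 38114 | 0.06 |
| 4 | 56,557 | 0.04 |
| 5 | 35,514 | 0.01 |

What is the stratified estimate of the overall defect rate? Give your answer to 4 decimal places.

0.0609

N = 17313 + 100032 + 38114 + 56557 + 35514 = 247530.
Overall proportion = Σ (Nₕ/N)·p̂ₕ.
Σ Nₕp̂ₕ = 173.13 + 10003.2 + 2286.84 + 2262.28 + 355.14 = 15080.59.
15080.59 / 247530 = 0.060924... → 0.0609.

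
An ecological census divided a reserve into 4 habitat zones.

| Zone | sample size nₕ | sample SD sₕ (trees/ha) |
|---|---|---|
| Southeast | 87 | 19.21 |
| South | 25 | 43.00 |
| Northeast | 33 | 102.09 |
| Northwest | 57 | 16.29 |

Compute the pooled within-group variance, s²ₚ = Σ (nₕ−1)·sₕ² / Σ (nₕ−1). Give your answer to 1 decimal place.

Degrees of freedom: 86 + 24 + 32 + 56 = 198.
Σ(nₕ−1)sₕ² = 86·369.0241 + 24·1849 + 32·10422.3681 + 56·265.3641 = 424488.2414.
s²ₚ = 424488.2414 / 198 = 2143.880... → 2143.9.

2143.9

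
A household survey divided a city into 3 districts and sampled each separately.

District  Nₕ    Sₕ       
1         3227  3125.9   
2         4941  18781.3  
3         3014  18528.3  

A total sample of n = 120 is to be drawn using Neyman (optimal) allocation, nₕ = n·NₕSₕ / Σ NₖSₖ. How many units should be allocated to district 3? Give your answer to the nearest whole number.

Σ NₕSₕ = 3227·3125.9 + 4941·18781.3 + 3014·18528.3 = 158729978.8.
Share for 3: 55844296.2/158729978.8 = 0.35182.
n_3 = 120 × 0.35182 = 42.218... → 42.

42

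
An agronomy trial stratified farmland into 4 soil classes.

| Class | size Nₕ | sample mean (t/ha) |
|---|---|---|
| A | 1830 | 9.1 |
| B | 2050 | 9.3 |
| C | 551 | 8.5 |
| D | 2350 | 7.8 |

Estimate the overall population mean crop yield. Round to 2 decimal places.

N = 6781; weights Wₕ = Nₕ/N = (0.2699, 0.3023, 0.0813, 0.3466).
x̄_st = Σ Wₕ·x̄ₕ = 0.2699·9.1 + 0.3023·9.3 + 0.0813·8.5 + 0.3466·7.8 ≈ 8.6612...
→ 8.66.

8.66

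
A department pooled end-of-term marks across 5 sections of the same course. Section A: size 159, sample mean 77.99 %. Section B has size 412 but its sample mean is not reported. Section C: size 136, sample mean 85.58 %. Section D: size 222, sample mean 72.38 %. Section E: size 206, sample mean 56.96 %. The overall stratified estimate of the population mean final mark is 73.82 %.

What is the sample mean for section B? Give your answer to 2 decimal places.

Σ Nₕx̄ₕ = N·μ, so 412·x̄_B = 1135·73.82 − (159·77.99 + 136·85.58 + 222·72.38 + 206·56.96).
= 83785.7 − 51841.41 = 31944.29.
x̄_B = 31944.29 / 412 = 77.5347... → 77.53.

77.53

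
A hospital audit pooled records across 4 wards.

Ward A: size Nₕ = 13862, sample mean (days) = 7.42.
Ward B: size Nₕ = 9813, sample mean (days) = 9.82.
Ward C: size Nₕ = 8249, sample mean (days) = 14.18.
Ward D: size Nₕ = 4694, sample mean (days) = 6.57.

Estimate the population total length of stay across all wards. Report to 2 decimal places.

347030.10

Estimate total by summing Nₕ·x̄ₕ over strata.
13862·7.42 + 9813·9.82 + 8249·14.18 + 4694·6.57 = 102856.04 + 96363.66 + 116970.82 + 30839.58 = 347030.10.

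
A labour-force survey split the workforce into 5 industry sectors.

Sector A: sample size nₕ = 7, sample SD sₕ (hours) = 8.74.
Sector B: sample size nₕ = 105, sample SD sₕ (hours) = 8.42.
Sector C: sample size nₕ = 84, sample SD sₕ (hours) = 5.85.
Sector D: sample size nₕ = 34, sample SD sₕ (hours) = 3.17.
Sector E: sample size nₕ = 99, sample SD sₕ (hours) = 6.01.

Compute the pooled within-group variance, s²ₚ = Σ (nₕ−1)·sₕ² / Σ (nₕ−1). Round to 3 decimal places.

A: (7−1)·8.74² = 6·76.3876 = 458.3256
B: (105−1)·8.42² = 104·70.8964 = 7373.2256
C: (84−1)·5.85² = 83·34.2225 = 2840.4675
D: (34−1)·3.17² = 33·10.0489 = 331.6137
E: (99−1)·6.01² = 98·36.1201 = 3539.7698
Numerator = 14543.4022; denominator = Σ(nₕ−1) = 324.
s²ₚ = 14543.4022/324 = 44.88704... → 44.887.

44.887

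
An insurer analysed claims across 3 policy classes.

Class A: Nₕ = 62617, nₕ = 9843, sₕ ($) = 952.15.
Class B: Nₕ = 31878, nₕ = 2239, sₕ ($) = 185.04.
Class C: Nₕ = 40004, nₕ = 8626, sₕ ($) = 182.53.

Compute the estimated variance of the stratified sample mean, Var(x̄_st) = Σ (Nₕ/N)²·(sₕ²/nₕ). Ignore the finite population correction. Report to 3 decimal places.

N = 134499; Wₕ = Nₕ/N.
class A: (62617/134499)²·952.15²/9843 = 19.963177
class B: (31878/134499)²·185.04²/2239 = 0.859055
class C: (40004/134499)²·182.53²/8626 = 0.341686
Sum = 21.163919 → 21.164.

21.164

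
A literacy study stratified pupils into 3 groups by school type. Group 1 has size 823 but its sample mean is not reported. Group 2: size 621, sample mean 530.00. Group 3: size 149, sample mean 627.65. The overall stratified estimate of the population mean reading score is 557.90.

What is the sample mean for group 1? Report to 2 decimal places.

N = 823 + 621 + 149 = 1593.
Overall total = μ·N = 557.90·1593 = 888734.7.
Subtract the known strata: 621·530.00 + 149·627.65 = 422649.85.
Remaining total for group 1: 888734.7 − 422649.85 = 466084.85.
Divide by its size: 466084.85 / 823 = 566.3242... → 566.32.

566.32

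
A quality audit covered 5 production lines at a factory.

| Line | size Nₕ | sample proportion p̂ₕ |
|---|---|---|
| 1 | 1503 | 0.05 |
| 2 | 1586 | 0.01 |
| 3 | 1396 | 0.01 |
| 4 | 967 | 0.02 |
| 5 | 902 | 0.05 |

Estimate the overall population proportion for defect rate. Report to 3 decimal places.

Wₕ = Nₕ/N with N = 6354: 0.2365, 0.2496, 0.2197, 0.1522, 0.1420.
p̂_st = 0.2365·0.05 + 0.2496·0.01 + 0.2197·0.01 + 0.1522·0.02 + 0.1420·0.05 ≈ 0.02666... → 0.027.

0.027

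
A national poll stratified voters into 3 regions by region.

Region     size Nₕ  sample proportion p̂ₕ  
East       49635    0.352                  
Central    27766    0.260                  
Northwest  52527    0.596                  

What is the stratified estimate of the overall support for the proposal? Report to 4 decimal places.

0.4310

Wₕ = Nₕ/N with N = 129928: 0.3820, 0.2137, 0.4043.
p̂_st = 0.3820·0.352 + 0.2137·0.260 + 0.4043·0.596 ≈ 0.430983... → 0.4310.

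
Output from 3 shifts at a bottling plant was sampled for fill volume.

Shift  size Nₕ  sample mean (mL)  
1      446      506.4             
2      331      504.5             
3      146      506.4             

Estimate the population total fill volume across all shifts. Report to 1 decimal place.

1: 446·506.4 = 225854.4
2: 331·504.5 = 166989.5
3: 146·506.4 = 73934.4
τ̂ = Σ Nₕx̄ₕ = 466778.3.

466778.3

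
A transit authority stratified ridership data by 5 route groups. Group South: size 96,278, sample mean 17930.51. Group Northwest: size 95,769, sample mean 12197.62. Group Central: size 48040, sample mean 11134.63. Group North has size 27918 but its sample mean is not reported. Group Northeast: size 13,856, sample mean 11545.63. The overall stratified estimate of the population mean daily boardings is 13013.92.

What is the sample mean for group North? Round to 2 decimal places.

N = 96278 + 95769 + 48040 + 27918 + 13856 = 281861.
Overall total = μ·N = 13013.92·281861 = 3668116505.12.
Subtract the known strata: 96278·17930.51 + 95769·12197.62 + 48040·11134.63 + 13856·11545.63 = 3589351386.04.
Remaining total for group North: 3668116505.12 − 3589351386.04 = 78765119.08.
Divide by its size: 78765119.08 / 27918 = 2821.3024... → 2821.30.

2821.30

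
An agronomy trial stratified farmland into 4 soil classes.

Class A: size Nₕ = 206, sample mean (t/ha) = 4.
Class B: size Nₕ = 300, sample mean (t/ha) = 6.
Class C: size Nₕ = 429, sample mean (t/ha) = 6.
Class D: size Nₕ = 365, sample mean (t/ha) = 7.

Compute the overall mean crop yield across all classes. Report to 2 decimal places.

N = 1300; weights Wₕ = Nₕ/N = (0.1585, 0.2308, 0.3300, 0.2808).
x̄_st = Σ Wₕ·x̄ₕ = 0.1585·4 + 0.2308·6 + 0.3300·6 + 0.2808·7 ≈ 5.9638...
→ 5.96.

5.96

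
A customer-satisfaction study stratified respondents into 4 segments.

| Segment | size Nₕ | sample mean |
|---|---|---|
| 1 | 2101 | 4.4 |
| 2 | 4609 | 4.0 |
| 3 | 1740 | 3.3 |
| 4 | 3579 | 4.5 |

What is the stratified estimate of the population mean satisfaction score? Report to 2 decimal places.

4.12

N = 2101 + 4609 + 1740 + 3579 = 12029.
Weight each subgroup mean by Nₕ/N and sum.
Σ Nₕx̄ₕ = 2101·4.4 + 4609·4.0 + 1740·3.3 + 3579·4.5 = 9244.4 + 18436 + 5742 + 16105.5 = 49527.9.
Divide by N: 49527.9 / 12029 = 4.1174... → 4.12.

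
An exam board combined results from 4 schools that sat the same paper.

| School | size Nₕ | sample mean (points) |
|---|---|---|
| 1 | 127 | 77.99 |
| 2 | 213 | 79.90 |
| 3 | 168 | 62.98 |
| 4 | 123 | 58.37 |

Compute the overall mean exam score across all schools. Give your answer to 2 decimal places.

70.81

N = 631; weights Wₕ = Nₕ/N = (0.2013, 0.3376, 0.2662, 0.1949).
x̄_st = Σ Wₕ·x̄ₕ = 0.2013·77.99 + 0.3376·79.90 + 0.2662·62.98 + 0.1949·58.37 ≈ 70.8139...
→ 70.81.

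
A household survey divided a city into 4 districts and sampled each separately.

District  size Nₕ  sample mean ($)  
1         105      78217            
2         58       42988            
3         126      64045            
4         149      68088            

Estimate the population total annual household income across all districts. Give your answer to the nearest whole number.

Population total = Σ Nₕ·x̄ₕ (each stratum's size times its mean).
105·78217 + 58·42988 + 126·64045 + 149·68088 = 8212785 + 2493304 + 8069670 + 10145112 = 28920871.

28920871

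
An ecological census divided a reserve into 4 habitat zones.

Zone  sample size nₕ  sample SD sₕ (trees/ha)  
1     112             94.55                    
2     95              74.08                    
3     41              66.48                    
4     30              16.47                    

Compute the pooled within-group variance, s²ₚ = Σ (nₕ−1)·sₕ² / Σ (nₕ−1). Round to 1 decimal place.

Degrees of freedom: 111 + 94 + 40 + 29 = 274.
Σ(nₕ−1)sₕ² = 111·8939.7025 + 94·5487.8464 + 40·4419.5904 + 29·271.2609 = 1692814.7212.
s²ₚ = 1692814.7212 / 274 = 6178.156... → 6178.2.

6178.2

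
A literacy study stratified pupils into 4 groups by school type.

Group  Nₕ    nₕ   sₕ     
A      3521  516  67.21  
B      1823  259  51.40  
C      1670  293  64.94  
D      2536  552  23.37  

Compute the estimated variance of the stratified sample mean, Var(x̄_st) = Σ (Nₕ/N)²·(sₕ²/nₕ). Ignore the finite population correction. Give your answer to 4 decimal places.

2.0716

N = 9550; Wₕ = Nₕ/N.
group A: (3521/9550)²·67.21²/516 = 1.1899902
group B: (1823/9550)²·51.40²/259 = 0.3717004
group C: (1670/9550)²·64.94²/293 = 0.4401322
group D: (2536/9550)²·23.37²/552 = 0.0697702
Sum = 2.0715931 → 2.0716.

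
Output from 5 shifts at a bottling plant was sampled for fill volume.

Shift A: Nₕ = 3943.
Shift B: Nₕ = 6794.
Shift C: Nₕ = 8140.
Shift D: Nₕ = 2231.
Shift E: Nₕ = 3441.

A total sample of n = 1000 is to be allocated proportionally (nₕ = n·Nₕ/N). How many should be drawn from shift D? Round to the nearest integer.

N = 3943 + 6794 + 8140 + 2231 + 3441 = 24549.
n_D = 1000·2231/24549 = 90.879... → 91.

91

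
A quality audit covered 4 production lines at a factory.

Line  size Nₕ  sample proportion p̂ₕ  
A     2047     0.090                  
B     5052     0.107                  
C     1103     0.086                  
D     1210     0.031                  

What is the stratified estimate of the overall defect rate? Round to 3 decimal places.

Wₕ = Nₕ/N with N = 9412: 0.2175, 0.5368, 0.1172, 0.1286.
p̂_st = 0.2175·0.090 + 0.5368·0.107 + 0.1172·0.086 + 0.1286·0.031 ≈ 0.09107... → 0.091.

0.091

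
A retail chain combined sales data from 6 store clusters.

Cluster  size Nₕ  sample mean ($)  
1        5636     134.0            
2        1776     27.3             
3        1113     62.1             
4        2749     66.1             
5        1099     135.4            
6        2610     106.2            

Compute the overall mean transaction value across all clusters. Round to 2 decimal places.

98.81

N = 14983; weights Wₕ = Nₕ/N = (0.3762, 0.1185, 0.0743, 0.1835, 0.0733, 0.1742).
x̄_st = Σ Wₕ·x̄ₕ = 0.3762·134.0 + 0.1185·27.3 + 0.0743·62.1 + 0.1835·66.1 + 0.0733·135.4 + 0.1742·106.2 ≈ 98.8134...
→ 98.81.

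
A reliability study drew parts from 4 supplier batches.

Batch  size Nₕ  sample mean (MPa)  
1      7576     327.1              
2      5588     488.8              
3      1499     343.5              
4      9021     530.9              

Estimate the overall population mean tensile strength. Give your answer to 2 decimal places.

443.91

N = 7576 + 5588 + 1499 + 9021 = 23684.
Weight each subgroup mean by Nₕ/N and sum.
Σ Nₕx̄ₕ = 7576·327.1 + 5588·488.8 + 1499·343.5 + 9021·530.9 = 2478109.6 + 2731414.4 + 514906.5 + 4789248.9 = 10513679.4.
Divide by N: 10513679.4 / 23684 = 443.9149... → 443.91.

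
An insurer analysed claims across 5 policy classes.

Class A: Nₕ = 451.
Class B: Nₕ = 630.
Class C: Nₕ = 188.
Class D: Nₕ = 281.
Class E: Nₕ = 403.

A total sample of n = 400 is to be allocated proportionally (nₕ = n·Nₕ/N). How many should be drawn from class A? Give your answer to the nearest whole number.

92

N = 451 + 630 + 188 + 281 + 403 = 1953.
n_A = 400·451/1953 = 92.371... → 92.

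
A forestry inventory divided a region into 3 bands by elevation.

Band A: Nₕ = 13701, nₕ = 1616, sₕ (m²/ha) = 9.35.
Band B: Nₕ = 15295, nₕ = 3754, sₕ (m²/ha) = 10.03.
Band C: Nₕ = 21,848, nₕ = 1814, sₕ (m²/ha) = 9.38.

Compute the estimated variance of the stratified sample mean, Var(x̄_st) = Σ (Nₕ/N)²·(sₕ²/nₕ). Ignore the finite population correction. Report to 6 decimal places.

N = 50844; Wₕ = Nₕ/N.
band A: (13701/50844)²·9.35²/1616 = 0.003928321
band B: (15295/50844)²·10.03²/3754 = 0.002425086
band C: (21848/50844)²·9.38²/1814 = 0.008955964
Sum = 0.015309371 → 0.015309.

0.015309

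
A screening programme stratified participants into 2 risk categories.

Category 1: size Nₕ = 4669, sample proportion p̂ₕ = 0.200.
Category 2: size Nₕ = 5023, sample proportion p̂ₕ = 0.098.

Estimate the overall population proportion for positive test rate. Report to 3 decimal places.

Wₕ = Nₕ/N with N = 9692: 0.4817, 0.5183.
p̂_st = 0.4817·0.200 + 0.5183·0.098 ≈ 0.14714... → 0.147.

0.147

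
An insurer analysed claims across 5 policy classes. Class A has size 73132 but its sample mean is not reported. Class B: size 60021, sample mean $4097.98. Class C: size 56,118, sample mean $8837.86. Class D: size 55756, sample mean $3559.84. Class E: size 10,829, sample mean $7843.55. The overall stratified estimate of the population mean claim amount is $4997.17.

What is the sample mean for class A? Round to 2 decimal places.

Σ Nₕx̄ₕ = N·μ, so 73132·x̄_A = 255856·4997.17 − (60021·4097.98 + 56118·8837.86 + 55756·3559.84 + 10829·7843.55).
= 1278555927.52 − 1025348127.05 = 253207800.47.
x̄_A = 253207800.47 / 73132 = 3462.3393... → 3462.34.

3462.34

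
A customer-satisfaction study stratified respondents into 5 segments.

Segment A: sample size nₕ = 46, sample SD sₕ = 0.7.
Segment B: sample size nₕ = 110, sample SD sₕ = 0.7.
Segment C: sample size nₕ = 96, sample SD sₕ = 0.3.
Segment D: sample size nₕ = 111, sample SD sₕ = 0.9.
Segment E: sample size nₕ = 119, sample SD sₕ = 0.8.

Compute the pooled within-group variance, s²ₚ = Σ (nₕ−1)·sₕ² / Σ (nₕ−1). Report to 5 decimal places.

0.52124

Degrees of freedom: 45 + 109 + 95 + 110 + 118 = 477.
Σ(nₕ−1)sₕ² = 45·0.49 + 109·0.49 + 95·0.09 + 110·0.81 + 118·0.64 = 248.63.
s²ₚ = 248.63 / 477 = 0.5212369... → 0.52124.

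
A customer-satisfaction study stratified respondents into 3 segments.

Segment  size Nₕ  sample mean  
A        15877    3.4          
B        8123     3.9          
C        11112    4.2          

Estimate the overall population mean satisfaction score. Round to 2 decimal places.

3.77

N = 15877 + 8123 + 11112 = 35112.
The stratified mean weights each stratum mean by its population share Nₕ/N.
Σ Nₕx̄ₕ = 15877·3.4 + 8123·3.9 + 11112·4.2 = 53981.8 + 31679.7 + 46670.4 = 132331.9.
Divide by N: 132331.9 / 35112 = 3.7689... → 3.77.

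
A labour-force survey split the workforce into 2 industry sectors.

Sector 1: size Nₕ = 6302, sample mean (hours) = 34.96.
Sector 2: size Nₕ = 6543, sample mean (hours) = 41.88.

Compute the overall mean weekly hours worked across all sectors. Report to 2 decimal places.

38.48

x̄_st = (Σ Nₕx̄ₕ) / (Σ Nₕ) = (6302·34.96 + 6543·41.88) / 12845
= 494338.76 / 12845 = 38.4849... → 38.48.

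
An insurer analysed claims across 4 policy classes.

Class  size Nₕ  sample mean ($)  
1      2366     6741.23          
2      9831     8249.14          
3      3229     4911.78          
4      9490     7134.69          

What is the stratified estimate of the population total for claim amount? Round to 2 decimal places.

1: 2366·6741.23 = 15949750.18
2: 9831·8249.14 = 81097295.34
3: 3229·4911.78 = 15860137.62
4: 9490·7134.69 = 67708208.1
τ̂ = Σ Nₕx̄ₕ = 180615391.24.

180615391.24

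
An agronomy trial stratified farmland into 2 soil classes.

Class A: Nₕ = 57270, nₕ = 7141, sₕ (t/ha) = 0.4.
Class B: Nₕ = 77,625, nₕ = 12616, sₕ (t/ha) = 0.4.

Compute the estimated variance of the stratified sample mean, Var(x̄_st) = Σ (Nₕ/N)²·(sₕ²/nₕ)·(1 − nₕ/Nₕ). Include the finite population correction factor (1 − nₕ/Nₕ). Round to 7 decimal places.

0.0000071

N = 134895. Term for each stratum: Wₕ²sₕ²/nₕ·(1−nₕ/Nₕ).
Var(x̄_st) = 0.0000035350 + 0.0000035171 = 0.0000070520 → 0.0000071.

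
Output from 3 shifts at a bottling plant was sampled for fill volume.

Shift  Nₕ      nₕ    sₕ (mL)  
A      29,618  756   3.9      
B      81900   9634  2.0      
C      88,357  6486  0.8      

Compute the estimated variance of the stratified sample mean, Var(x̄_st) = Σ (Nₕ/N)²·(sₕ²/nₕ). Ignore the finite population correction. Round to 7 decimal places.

0.0005308

N = 199875; Wₕ = Nₕ/N.
shift A: (29618/199875)²·3.9²/756 = 0.0004417758
shift B: (81900/199875)²·2.0²/9634 = 0.0000697115
shift C: (88357/199875)²·0.8²/6486 = 0.0000192827
Sum = 0.0005307700 → 0.0005308.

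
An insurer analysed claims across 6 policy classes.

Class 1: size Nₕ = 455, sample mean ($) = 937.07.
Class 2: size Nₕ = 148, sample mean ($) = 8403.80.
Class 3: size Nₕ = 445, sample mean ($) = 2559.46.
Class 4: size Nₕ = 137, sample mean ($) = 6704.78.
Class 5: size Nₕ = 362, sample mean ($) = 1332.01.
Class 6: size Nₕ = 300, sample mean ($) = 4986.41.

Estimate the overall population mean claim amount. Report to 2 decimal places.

N = 1847; weights Wₕ = Nₕ/N = (0.2463, 0.0801, 0.2409, 0.0742, 0.1960, 0.1624).
x̄_st = Σ Wₕ·x̄ₕ = 0.2463·937.07 + 0.0801·8403.80 + 0.2409·2559.46 + 0.0742·6704.78 + 0.1960·1332.01 + 0.1624·4986.41 ≈ 3089.2011...
→ 3089.20.

3089.20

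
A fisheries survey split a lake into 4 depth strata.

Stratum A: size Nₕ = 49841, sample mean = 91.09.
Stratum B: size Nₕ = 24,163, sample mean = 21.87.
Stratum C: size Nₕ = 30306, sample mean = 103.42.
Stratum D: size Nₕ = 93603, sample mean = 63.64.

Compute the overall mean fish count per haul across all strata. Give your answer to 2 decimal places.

71.54

x̄_st = (Σ Nₕx̄ₕ) / (Σ Nₕ) = (49841·91.09 + 24163·21.87 + 30306·103.42 + 93603·63.64) / 197913
= 14159602.94 / 197913 = 71.5446... → 71.54.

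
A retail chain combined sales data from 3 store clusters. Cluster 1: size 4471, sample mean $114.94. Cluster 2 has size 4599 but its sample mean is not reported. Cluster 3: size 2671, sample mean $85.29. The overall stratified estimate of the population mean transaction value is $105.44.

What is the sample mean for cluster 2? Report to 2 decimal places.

Σ Nₕx̄ₕ = N·μ, so 4599·x̄_2 = 11741·105.44 − (4471·114.94 + 2671·85.29).
= 1237971.04 − 741706.33 = 496264.71.
x̄_2 = 496264.71 / 4599 = 107.9071... → 107.91.

107.91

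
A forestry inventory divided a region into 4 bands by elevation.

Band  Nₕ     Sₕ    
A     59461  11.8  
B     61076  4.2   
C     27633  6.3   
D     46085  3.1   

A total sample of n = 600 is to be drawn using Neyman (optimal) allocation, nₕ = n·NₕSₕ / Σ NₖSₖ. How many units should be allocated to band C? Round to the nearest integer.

82

Σ NₕSₕ = 59461·11.8 + 61076·4.2 + 27633·6.3 + 46085·3.1 = 1275110.4.
Share for C: 174087.9/1275110.4 = 0.13653.
n_C = 600 × 0.13653 = 81.917... → 82.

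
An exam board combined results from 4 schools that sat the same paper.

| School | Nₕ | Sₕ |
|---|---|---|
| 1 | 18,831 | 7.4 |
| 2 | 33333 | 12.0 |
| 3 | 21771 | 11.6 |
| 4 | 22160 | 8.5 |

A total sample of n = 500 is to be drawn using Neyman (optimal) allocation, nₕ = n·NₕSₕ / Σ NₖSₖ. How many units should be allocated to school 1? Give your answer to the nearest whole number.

71

1: NₕSₕ = 18831·7.4 = 139349.4
2: NₕSₕ = 33333·12.0 = 399996
3: NₕSₕ = 21771·11.6 = 252543.6
4: NₕSₕ = 22160·8.5 = 188360
Σ NₕSₕ = 980249.
n_1 = 500·139349.4/980249 = 71.079... → 71.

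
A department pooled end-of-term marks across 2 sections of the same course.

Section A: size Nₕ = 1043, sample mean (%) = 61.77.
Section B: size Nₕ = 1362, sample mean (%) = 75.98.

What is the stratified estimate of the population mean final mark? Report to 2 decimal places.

N = 2405; weights Wₕ = Nₕ/N = (0.4337, 0.5663).
x̄_st = Σ Wₕ·x̄ₕ = 0.4337·61.77 + 0.5663·75.98 ≈ 69.8174...
→ 69.82.

69.82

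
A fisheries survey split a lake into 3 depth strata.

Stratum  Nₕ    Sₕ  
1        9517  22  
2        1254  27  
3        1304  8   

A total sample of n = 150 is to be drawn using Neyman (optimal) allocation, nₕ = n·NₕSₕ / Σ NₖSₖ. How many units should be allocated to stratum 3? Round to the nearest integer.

6

Σ NₕSₕ = 9517·22 + 1254·27 + 1304·8 = 253664.
Share for 3: 10432/253664 = 0.04113.
n_3 = 150 × 0.04113 = 6.169... → 6.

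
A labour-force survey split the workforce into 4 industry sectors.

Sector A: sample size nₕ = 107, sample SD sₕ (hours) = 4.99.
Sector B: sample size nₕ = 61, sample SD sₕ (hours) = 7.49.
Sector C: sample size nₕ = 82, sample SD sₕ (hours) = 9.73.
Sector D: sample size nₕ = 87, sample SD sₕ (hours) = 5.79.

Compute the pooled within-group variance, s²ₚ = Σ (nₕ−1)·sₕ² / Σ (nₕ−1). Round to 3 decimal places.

A: (107−1)·4.99² = 106·24.9001 = 2639.4106
B: (61−1)·7.49² = 60·56.1001 = 3366.006
C: (82−1)·9.73² = 81·94.6729 = 7668.5049
D: (87−1)·5.79² = 86·33.5241 = 2883.0726
Numerator = 16556.9941; denominator = Σ(nₕ−1) = 333.
s²ₚ = 16556.9941/333 = 49.72070... → 49.721.

49.721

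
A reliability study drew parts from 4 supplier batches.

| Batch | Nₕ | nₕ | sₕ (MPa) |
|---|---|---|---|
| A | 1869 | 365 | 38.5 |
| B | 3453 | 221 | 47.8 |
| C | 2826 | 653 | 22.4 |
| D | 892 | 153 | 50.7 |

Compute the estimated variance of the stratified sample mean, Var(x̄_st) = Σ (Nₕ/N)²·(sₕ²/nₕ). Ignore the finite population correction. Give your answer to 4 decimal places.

1.9207

N = 9040. Term for each stratum: Wₕ²sₕ²/nₕ.
Var(x̄_st) = 0.1735843 + 1.5084114 + 0.0750914 + 0.1635752 = 1.9206623 → 1.9207.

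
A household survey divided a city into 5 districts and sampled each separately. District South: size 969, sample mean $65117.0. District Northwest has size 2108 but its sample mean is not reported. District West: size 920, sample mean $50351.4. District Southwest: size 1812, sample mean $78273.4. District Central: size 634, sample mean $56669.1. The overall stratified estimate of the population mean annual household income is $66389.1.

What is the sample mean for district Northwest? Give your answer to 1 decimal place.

66681.1

Σ Nₕx̄ₕ = N·μ, so 2108·x̄_Northwest = 6443·66389.1 − (969·65117.0 + 920·50351.4 + 1812·78273.4 + 634·56669.1).
= 427744971.3 − 287181271.2 = 140563700.1.
x̄_Northwest = 140563700.1 / 2108 = 66681.072... → 66681.1.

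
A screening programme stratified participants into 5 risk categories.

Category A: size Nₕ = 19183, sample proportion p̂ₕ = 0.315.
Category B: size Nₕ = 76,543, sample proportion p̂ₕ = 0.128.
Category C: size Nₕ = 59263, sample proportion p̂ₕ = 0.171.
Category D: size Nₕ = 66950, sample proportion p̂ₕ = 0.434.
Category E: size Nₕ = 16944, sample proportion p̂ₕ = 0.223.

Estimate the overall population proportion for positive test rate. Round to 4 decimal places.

Wₕ = Nₕ/N with N = 238883: 0.0803, 0.3204, 0.2481, 0.2803, 0.0709.
p̂_st = 0.0803·0.315 + 0.3204·0.128 + 0.2481·0.171 + 0.2803·0.434 + 0.0709·0.223 ≈ 0.246183... → 0.2462.

0.2462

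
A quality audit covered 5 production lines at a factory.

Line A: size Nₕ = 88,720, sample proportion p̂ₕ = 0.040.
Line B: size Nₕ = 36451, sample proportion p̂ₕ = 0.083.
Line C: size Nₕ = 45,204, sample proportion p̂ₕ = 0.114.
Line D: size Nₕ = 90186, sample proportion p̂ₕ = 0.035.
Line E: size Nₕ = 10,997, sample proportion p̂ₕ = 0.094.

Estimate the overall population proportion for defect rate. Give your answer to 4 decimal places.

N = 88720 + 36451 + 45204 + 90186 + 10997 = 271558.
Overall proportion = Σ (Nₕ/N)·p̂ₕ.
Σ Nₕp̂ₕ = 3548.8 + 3025.433 + 5153.256 + 3156.51 + 1033.718 = 15917.717.
15917.717 / 271558 = 0.058616... → 0.0586.

0.0586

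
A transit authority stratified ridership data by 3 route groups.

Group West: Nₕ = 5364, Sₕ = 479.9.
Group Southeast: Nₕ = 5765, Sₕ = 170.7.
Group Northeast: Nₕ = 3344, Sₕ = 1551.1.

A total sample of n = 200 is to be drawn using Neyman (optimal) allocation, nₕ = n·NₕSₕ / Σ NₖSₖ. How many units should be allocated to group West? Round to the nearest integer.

West: NₕSₕ = 5364·479.9 = 2574183.6
Southeast: NₕSₕ = 5765·170.7 = 984085.5
Northeast: NₕSₕ = 3344·1551.1 = 5186878.4
Σ NₕSₕ = 8745147.5.
n_West = 200·2574183.6/8745147.5 = 58.871... → 59.

59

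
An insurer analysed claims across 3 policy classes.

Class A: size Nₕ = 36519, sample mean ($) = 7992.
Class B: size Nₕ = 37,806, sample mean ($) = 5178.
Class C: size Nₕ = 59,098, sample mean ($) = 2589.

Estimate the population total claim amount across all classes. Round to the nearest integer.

A: 36519·7992 = 291859848
B: 37806·5178 = 195759468
C: 59098·2589 = 153004722
τ̂ = Σ Nₕx̄ₕ = 640624038.

640624038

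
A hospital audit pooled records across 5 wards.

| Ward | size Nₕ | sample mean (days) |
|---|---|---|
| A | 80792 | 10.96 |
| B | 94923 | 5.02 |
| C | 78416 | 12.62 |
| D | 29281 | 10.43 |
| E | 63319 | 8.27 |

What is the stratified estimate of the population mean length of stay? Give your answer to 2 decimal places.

x̄_st = (Σ Nₕx̄ₕ) / (Σ Nₕ) = (80792·10.96 + 94923·5.02 + 78416·12.62 + 29281·10.43 + 63319·8.27) / 346731
= 3180652.66 / 346731 = 9.1733... → 9.17.

9.17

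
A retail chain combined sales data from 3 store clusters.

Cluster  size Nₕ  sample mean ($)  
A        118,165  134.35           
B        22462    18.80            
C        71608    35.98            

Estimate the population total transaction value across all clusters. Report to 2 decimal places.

18874209.19

Population total = Σ Nₕ·x̄ₕ (each stratum's size times its mean).
118165·134.35 + 22462·18.80 + 71608·35.98 = 15875467.75 + 422285.6 + 2576455.84 = 18874209.19.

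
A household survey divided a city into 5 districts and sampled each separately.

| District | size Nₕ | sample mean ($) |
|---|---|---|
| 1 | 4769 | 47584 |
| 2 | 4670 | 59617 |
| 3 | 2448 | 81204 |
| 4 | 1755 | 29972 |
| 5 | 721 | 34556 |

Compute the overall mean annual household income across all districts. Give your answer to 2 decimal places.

N = 4769 + 4670 + 2448 + 1755 + 721 = 14363.
Overall mean = Σ (Nₕ/N)·x̄ₕ — weight by population share, not a simple average.
Σ Nₕx̄ₕ = 4769·47584 + 4670·59617 + 2448·81204 + 1755·29972 + 721·34556 = 226928096 + 278411390 + 198787392 + 52600860 + 24914876 = 781642614.
Divide by N: 781642614 / 14363 = 54420.5677... → 54420.57.

54420.57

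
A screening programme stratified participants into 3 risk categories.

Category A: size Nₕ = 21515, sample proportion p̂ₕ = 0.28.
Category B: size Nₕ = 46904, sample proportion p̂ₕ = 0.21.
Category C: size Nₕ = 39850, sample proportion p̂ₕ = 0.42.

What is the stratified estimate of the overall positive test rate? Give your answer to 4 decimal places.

0.3012

N = 21515 + 46904 + 39850 = 108269.
Overall proportion = Σ (Nₕ/N)·p̂ₕ.
Σ Nₕp̂ₕ = 6024.2 + 9849.84 + 16737 = 32611.04.
32611.04 / 108269 = 0.301204... → 0.3012.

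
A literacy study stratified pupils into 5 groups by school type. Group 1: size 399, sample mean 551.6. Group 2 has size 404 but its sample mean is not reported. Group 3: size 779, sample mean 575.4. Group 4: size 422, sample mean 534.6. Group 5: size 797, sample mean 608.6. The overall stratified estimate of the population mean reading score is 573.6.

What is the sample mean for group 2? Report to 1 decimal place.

Σ Nₕx̄ₕ = N·μ, so 404·x̄_2 = 2801·573.6 − (399·551.6 + 779·575.4 + 422·534.6 + 797·608.6).
= 1606653.6 − 1378980.4 = 227673.2.
x̄_2 = 227673.2 / 404 = 563.548... → 563.5.

563.5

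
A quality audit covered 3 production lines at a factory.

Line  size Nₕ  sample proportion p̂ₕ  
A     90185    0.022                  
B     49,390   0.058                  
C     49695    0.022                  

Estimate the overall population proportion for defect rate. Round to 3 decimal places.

N = 90185 + 49390 + 49695 = 189270.
Overall proportion = Σ (Nₕ/N)·p̂ₕ.
Σ Nₕp̂ₕ = 1984.07 + 2864.62 + 1093.29 = 5941.98.
5941.98 / 189270 = 0.03139... → 0.031.

0.031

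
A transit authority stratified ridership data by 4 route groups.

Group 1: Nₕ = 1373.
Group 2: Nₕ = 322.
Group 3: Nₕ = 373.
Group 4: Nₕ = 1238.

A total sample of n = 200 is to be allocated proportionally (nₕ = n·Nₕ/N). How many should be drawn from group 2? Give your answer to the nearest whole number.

19

Share of group 2 = 322/3306 = 0.09740.
Allocate 200 × 0.09740 = 19.480... → 19.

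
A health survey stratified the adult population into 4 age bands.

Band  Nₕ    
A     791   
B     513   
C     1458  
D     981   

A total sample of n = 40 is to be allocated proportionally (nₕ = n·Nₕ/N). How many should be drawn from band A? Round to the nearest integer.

Share of band A = 791/3743 = 0.21133.
Allocate 40 × 0.21133 = 8.453... → 8.

8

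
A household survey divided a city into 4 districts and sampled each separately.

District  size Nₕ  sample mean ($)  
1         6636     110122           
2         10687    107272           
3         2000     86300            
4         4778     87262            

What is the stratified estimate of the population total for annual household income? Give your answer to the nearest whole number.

1: 6636·110122 = 730769592
2: 10687·107272 = 1146415864
3: 2000·86300 = 172600000
4: 4778·87262 = 416937836
τ̂ = Σ Nₕx̄ₕ = 2466723292.

2466723292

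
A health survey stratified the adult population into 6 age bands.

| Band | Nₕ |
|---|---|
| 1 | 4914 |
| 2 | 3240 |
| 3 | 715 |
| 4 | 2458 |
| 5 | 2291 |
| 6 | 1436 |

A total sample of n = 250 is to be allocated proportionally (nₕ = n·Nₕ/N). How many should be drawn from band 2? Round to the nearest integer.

54

Share of band 2 = 3240/15054 = 0.21523.
Allocate 250 × 0.21523 = 53.806... → 54.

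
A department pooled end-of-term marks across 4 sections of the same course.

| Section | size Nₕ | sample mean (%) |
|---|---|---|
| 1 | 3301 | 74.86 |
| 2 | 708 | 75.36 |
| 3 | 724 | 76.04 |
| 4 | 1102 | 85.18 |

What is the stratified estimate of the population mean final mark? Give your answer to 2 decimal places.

N = 3301 + 708 + 724 + 1102 = 5835.
Weight each subgroup mean by Nₕ/N and sum.
Σ Nₕx̄ₕ = 3301·74.86 + 708·75.36 + 724·76.04 + 1102·85.18 = 247112.86 + 53354.88 + 55052.96 + 93868.36 = 449389.06.
Divide by N: 449389.06 / 5835 = 77.0161... → 77.02.

77.02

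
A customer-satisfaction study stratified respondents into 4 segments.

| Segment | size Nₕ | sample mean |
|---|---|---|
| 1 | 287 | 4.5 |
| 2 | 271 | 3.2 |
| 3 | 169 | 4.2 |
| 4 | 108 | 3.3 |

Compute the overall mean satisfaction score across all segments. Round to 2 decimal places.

N = 835; weights Wₕ = Nₕ/N = (0.3437, 0.3246, 0.2024, 0.1293).
x̄_st = Σ Wₕ·x̄ₕ = 0.3437·4.5 + 0.3246·3.2 + 0.2024·4.2 + 0.1293·3.3 ≈ 3.8622...
→ 3.86.

3.86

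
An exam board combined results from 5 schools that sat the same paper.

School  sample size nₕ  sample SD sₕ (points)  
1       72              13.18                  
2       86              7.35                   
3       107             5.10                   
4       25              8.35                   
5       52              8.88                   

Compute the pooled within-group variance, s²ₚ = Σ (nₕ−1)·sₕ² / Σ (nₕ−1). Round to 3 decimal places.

Degrees of freedom: 71 + 85 + 106 + 24 + 51 = 337.
Σ(nₕ−1)sₕ² = 71·173.7124 + 85·54.0225 + 106·26.01 + 24·69.7225 + 51·78.8544 = 25377.4673.
s²ₚ = 25377.4673 / 337 = 75.30406... → 75.304.

75.304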